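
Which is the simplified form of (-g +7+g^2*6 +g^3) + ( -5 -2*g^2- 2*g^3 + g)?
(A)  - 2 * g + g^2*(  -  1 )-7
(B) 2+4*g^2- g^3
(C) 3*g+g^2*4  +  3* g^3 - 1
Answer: B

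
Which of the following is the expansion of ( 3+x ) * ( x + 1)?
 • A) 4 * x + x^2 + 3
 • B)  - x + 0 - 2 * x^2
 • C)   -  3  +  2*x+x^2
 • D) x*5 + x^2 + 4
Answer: A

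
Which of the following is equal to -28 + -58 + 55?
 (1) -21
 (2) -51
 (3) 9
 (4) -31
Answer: 4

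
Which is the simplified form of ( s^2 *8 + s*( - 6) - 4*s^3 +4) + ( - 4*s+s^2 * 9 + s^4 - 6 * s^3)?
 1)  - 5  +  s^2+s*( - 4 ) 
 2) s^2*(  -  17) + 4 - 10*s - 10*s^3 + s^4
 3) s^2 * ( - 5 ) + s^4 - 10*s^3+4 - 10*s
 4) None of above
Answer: 4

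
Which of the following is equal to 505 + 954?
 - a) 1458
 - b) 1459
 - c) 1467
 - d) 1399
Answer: b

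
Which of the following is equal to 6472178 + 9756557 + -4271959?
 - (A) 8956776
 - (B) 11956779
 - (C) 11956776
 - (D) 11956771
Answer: C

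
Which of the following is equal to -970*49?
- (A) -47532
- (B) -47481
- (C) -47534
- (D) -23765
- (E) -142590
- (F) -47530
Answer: F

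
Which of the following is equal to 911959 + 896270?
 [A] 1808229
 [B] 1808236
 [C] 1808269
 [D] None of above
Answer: A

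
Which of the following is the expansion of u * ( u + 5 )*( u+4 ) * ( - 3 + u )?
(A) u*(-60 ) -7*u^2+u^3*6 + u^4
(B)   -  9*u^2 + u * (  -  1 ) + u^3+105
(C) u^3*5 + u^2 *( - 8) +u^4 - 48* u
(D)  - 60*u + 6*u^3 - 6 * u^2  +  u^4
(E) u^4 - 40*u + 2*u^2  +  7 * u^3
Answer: A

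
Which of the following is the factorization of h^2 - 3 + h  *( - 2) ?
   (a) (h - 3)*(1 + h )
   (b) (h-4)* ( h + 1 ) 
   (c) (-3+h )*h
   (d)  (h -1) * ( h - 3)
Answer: a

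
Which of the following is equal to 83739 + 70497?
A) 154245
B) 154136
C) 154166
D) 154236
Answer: D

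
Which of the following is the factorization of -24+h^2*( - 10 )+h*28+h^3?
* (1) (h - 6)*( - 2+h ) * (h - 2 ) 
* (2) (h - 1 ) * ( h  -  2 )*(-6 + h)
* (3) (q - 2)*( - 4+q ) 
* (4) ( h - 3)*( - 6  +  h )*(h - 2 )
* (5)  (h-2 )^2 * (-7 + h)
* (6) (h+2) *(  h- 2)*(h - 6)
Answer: 1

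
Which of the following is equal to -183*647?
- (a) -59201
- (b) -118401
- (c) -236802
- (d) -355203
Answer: b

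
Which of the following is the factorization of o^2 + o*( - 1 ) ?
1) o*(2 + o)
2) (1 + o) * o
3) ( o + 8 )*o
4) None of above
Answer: 4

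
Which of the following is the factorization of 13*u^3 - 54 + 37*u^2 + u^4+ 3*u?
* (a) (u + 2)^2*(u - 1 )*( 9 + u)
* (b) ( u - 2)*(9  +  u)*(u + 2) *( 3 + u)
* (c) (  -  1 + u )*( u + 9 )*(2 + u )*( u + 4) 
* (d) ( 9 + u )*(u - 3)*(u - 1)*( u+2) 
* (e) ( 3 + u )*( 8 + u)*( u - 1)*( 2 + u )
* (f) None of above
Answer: f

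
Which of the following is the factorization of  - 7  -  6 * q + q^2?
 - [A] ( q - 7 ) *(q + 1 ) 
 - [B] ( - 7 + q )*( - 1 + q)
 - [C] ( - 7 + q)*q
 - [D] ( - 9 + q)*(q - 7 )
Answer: A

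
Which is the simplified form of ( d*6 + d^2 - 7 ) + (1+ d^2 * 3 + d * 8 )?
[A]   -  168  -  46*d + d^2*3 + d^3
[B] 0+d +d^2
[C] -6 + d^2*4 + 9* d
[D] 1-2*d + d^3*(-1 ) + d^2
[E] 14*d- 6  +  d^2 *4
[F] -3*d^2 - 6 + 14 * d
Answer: E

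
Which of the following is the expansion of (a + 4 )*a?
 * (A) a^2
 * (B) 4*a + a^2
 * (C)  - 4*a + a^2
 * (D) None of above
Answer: B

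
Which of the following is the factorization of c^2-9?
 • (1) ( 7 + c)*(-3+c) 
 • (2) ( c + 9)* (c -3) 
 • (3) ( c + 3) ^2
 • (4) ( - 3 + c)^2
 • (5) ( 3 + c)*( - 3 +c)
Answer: 5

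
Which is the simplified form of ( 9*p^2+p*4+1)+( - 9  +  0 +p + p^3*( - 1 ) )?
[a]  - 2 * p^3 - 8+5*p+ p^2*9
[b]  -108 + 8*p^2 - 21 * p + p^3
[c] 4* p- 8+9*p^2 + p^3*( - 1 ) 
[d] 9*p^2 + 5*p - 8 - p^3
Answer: d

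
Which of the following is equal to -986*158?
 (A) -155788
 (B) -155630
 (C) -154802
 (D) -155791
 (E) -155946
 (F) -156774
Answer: A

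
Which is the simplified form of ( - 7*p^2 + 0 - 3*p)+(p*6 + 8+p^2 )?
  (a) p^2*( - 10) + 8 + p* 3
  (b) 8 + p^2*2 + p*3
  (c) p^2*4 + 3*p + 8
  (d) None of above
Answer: d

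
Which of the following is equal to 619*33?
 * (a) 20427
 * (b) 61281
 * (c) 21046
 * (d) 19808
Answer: a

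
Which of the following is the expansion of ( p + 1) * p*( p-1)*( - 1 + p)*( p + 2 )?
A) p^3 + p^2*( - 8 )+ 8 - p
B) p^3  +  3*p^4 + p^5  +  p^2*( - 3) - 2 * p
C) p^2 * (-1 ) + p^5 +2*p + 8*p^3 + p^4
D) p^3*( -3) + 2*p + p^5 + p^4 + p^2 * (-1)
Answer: D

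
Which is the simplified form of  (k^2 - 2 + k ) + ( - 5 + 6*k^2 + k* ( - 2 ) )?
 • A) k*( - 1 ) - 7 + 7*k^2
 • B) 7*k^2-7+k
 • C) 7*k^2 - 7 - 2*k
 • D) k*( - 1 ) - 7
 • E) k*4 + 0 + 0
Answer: A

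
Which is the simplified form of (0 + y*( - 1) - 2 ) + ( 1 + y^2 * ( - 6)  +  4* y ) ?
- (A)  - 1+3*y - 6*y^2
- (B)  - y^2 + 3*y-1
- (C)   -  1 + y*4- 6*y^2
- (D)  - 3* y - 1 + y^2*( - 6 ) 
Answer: A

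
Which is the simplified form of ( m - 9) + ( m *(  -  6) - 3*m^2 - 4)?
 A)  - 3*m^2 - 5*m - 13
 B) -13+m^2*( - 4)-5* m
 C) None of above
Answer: A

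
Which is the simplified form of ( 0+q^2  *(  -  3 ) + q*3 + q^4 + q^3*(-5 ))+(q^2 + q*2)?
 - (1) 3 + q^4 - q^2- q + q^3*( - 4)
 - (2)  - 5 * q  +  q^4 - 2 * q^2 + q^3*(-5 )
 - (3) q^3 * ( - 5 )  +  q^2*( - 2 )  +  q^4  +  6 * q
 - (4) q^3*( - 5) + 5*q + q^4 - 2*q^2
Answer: 4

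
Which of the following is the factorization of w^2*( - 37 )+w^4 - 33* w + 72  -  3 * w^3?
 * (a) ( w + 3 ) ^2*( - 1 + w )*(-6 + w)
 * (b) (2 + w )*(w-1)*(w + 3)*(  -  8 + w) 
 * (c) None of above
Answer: c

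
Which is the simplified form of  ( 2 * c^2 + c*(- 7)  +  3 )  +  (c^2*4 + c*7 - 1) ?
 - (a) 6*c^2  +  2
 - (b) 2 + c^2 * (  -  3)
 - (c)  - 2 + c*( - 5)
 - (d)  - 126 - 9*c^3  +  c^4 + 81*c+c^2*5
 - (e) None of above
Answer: a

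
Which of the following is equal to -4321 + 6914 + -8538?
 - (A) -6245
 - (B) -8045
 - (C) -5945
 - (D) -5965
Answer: C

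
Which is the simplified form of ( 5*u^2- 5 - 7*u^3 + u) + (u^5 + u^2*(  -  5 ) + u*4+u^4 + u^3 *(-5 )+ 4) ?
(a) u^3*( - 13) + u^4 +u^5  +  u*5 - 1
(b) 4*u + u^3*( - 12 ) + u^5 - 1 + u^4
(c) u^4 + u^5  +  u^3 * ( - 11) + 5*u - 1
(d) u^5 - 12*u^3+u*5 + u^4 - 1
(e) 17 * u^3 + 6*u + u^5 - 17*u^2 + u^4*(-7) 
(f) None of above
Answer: d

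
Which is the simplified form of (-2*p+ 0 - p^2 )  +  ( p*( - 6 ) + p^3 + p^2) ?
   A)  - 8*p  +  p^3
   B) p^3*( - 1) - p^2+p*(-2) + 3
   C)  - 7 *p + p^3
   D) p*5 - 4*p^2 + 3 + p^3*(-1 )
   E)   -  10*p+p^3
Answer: A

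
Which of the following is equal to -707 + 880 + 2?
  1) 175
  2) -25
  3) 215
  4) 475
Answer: 1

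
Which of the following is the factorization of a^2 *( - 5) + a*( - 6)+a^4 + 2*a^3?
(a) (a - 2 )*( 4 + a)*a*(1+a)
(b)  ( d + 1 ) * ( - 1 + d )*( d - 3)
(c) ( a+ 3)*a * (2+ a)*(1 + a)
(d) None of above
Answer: d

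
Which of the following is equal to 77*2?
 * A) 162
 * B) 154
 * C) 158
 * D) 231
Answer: B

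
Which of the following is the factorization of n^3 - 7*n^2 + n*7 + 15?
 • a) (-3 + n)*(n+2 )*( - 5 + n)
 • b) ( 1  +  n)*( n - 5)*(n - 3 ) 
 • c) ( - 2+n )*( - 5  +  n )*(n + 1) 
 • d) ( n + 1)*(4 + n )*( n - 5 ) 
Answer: b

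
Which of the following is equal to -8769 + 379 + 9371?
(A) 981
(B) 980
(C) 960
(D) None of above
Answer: A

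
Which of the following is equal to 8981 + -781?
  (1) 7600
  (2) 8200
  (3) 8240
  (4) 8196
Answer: 2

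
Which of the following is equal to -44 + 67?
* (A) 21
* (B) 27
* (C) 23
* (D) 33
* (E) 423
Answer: C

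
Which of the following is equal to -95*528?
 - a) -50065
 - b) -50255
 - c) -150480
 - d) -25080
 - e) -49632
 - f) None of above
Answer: f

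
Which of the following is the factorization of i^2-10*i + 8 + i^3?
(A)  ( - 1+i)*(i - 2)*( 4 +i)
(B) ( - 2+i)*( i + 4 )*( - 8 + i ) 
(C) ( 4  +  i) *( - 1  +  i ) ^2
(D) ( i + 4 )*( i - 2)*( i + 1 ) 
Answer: A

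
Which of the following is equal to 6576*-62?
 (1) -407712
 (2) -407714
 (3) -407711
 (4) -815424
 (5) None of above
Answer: 1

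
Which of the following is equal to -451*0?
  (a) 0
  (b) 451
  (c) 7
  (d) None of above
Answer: a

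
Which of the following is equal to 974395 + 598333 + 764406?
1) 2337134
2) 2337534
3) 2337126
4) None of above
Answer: 1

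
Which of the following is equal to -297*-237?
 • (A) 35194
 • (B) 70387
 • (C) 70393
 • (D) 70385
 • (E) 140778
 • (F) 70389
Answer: F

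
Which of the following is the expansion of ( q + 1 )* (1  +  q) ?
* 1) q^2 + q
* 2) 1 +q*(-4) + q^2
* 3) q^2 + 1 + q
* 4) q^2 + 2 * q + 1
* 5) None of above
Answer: 4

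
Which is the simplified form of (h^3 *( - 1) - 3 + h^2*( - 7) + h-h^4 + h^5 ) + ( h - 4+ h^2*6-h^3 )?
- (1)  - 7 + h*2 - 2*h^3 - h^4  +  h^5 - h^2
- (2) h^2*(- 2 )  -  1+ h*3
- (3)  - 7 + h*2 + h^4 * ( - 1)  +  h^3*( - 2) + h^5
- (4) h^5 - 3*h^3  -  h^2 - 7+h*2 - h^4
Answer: 1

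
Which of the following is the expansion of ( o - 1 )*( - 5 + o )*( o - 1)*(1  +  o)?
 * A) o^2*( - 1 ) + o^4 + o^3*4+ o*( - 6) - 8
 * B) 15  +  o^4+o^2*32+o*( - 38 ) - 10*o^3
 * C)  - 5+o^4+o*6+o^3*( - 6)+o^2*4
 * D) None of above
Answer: C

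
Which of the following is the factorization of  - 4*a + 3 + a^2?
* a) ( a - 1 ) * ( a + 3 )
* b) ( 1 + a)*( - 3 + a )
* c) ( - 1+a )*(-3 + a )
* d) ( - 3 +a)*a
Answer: c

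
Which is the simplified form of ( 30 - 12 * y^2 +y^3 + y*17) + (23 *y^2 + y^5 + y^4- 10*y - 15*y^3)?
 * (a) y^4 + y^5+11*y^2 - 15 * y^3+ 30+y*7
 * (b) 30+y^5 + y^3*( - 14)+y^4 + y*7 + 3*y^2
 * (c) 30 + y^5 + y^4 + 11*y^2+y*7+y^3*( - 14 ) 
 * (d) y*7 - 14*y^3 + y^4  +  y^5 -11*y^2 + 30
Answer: c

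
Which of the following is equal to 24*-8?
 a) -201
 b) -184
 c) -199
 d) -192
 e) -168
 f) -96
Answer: d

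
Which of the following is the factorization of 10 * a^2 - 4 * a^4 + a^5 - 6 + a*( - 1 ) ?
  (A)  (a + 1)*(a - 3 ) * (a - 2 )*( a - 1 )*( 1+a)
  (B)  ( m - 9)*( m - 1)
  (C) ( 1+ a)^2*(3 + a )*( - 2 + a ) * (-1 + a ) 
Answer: A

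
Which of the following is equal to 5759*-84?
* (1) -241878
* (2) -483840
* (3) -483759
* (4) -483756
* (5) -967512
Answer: 4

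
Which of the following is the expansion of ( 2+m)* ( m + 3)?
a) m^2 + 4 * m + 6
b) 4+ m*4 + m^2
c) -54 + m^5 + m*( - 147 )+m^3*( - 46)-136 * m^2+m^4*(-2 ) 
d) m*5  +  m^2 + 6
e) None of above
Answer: d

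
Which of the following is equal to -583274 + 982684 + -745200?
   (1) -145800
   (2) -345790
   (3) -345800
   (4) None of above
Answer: 2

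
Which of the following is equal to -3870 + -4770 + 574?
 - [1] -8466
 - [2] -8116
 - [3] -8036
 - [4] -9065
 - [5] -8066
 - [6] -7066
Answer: 5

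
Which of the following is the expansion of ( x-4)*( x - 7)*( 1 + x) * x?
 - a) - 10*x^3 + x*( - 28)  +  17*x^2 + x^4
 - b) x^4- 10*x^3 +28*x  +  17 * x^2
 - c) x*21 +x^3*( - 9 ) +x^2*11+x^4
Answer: b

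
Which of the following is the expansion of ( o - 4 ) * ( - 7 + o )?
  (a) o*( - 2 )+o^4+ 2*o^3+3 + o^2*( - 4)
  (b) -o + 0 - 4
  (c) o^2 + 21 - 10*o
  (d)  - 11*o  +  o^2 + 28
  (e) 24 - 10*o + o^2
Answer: d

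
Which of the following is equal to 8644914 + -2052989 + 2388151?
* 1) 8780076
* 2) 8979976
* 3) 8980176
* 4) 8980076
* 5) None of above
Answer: 4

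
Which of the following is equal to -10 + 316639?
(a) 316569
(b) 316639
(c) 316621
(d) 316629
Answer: d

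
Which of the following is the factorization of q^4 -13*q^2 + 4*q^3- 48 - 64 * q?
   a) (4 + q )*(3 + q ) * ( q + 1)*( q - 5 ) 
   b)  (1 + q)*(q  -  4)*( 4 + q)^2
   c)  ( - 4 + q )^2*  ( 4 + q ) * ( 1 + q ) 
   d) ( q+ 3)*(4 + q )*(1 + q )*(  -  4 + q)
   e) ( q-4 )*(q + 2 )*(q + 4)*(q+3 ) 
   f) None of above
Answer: d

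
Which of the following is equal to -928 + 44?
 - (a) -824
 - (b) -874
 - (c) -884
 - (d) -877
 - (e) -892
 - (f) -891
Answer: c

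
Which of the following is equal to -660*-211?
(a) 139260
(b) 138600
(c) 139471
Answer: a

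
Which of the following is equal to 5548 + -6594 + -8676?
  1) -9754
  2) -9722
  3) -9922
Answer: 2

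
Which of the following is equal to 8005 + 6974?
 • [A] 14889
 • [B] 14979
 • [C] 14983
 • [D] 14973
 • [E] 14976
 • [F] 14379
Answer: B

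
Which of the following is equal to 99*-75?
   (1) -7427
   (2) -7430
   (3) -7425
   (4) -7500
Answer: 3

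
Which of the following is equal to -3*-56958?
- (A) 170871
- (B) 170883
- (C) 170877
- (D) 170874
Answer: D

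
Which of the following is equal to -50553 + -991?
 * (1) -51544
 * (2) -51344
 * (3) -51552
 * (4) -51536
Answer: 1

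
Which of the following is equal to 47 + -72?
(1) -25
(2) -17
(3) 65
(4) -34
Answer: 1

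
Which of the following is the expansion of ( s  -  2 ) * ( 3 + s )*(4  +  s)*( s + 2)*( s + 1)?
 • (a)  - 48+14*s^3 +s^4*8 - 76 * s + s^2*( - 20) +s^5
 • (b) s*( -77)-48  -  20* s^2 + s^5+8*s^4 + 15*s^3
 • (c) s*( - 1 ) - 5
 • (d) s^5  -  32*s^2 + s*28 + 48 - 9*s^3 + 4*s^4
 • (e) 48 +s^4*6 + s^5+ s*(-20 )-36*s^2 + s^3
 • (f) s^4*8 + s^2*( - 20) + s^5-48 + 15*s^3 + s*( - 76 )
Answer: f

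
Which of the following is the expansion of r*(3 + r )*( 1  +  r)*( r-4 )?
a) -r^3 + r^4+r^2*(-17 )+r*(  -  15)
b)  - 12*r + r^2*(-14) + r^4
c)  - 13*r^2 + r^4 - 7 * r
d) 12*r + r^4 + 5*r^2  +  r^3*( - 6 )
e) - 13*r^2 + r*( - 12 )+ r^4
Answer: e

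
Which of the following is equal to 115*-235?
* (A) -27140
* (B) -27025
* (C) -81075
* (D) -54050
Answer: B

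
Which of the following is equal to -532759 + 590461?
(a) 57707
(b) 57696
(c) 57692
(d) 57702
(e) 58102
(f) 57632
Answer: d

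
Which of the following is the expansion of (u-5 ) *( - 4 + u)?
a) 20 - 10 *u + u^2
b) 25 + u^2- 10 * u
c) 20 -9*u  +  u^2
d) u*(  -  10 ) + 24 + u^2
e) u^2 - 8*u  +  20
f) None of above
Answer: c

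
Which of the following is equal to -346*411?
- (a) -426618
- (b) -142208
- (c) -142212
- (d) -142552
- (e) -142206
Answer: e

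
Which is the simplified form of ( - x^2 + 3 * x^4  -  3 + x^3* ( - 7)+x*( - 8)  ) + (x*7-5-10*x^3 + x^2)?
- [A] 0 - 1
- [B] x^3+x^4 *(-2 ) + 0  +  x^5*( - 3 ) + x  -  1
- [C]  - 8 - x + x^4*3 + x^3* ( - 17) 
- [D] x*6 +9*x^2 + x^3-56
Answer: C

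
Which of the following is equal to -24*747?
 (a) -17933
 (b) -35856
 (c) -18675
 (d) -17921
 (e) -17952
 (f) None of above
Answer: f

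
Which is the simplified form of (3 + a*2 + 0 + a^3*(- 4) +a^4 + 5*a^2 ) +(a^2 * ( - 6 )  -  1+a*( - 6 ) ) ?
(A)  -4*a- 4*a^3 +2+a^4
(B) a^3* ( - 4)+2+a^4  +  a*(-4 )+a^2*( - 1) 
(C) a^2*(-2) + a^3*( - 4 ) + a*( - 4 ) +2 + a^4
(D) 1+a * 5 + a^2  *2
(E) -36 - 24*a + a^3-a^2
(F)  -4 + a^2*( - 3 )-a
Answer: B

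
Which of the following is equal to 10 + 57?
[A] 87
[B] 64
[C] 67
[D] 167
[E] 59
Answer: C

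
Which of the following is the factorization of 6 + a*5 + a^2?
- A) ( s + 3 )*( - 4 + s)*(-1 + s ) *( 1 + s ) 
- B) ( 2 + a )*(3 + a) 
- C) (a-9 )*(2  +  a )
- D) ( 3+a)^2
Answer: B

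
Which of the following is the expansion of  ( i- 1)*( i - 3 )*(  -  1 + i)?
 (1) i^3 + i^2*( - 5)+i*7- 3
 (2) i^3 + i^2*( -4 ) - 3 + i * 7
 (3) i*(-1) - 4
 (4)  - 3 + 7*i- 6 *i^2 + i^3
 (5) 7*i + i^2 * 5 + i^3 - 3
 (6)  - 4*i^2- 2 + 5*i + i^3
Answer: 1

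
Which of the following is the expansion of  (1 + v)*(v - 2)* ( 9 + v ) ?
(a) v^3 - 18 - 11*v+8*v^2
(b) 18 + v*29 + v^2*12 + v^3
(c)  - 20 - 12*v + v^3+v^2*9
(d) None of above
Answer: a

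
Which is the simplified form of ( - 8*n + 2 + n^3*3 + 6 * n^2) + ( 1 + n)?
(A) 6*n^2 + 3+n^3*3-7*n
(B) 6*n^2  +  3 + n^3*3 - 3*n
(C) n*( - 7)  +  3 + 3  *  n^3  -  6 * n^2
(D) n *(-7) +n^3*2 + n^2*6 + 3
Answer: A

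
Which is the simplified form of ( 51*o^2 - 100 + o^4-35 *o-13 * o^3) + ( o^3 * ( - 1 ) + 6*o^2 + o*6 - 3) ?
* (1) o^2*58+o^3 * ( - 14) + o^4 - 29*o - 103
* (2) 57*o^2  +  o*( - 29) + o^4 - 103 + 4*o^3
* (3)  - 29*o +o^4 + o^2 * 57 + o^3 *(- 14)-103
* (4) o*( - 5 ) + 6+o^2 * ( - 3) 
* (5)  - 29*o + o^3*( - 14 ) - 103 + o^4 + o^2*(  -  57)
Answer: 3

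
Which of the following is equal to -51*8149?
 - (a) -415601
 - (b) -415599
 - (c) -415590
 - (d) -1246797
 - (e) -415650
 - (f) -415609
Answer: b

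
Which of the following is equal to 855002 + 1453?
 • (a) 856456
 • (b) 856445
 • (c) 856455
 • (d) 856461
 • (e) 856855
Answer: c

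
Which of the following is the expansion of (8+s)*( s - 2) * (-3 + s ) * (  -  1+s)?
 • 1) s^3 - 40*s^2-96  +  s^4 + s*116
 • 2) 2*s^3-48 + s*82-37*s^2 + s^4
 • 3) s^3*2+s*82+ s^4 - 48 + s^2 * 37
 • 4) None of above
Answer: 2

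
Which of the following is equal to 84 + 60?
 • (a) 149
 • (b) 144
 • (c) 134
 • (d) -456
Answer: b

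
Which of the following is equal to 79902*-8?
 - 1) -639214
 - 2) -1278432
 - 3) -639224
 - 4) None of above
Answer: 4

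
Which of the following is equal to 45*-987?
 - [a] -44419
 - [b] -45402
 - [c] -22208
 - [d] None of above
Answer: d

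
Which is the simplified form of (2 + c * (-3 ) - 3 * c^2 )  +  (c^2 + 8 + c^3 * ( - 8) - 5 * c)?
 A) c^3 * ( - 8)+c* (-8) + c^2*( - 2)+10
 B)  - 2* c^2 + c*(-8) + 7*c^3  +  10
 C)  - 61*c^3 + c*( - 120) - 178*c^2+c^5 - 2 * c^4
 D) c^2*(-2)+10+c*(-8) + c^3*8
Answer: A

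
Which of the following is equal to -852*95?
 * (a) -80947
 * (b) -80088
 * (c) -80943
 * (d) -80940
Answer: d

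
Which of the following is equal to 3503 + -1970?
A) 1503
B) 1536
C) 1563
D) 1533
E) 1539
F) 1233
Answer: D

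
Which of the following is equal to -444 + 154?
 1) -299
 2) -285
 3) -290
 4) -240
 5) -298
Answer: 3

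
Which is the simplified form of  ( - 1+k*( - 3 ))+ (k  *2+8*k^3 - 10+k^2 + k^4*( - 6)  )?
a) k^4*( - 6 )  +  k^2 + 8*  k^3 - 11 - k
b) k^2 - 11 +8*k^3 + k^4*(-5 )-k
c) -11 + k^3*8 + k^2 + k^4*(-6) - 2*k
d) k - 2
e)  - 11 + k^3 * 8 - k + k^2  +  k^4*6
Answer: a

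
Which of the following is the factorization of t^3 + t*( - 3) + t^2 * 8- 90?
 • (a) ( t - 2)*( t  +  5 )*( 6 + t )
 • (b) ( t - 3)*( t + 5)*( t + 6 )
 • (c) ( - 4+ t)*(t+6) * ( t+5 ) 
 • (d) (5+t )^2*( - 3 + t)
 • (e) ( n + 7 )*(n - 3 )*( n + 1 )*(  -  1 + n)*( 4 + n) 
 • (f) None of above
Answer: b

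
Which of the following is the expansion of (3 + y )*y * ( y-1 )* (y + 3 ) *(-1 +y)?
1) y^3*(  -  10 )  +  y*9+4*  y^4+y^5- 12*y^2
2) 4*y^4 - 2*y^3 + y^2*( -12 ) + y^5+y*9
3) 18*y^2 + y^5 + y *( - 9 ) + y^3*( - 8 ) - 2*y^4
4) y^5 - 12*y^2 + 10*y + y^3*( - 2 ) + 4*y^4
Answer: 2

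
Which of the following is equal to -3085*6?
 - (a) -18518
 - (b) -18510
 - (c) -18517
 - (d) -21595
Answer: b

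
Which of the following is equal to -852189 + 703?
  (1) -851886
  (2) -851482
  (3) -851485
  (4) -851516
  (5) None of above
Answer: 5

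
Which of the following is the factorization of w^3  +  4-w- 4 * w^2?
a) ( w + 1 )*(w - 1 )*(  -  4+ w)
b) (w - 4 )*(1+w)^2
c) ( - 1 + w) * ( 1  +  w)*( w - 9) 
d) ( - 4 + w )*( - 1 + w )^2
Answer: a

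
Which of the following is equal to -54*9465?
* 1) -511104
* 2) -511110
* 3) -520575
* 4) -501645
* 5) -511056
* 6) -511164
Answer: 2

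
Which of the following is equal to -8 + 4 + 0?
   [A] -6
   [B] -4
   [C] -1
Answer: B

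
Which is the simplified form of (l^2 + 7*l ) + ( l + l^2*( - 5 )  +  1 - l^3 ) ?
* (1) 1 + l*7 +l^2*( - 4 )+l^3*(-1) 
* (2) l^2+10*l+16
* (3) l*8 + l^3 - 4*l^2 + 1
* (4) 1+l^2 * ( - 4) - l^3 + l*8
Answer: 4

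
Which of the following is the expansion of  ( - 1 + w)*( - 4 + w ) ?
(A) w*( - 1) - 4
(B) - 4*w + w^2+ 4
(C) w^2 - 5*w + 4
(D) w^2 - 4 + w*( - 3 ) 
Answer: C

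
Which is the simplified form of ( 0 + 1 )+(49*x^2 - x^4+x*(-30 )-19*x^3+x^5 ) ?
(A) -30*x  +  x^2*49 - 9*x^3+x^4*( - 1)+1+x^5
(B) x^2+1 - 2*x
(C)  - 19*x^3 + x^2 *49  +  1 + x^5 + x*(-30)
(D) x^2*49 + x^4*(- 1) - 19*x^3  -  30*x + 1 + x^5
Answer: D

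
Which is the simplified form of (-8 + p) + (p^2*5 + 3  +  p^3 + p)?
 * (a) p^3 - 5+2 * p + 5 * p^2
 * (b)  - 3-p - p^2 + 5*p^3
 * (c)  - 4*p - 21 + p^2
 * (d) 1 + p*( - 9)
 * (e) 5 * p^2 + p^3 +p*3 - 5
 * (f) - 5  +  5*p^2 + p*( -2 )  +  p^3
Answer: a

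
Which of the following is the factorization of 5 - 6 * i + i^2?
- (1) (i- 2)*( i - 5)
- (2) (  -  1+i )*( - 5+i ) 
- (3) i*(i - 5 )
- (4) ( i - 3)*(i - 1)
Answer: 2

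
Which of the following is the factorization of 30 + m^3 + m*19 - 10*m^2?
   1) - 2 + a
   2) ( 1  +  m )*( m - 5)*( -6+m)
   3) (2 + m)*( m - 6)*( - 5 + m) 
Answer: 2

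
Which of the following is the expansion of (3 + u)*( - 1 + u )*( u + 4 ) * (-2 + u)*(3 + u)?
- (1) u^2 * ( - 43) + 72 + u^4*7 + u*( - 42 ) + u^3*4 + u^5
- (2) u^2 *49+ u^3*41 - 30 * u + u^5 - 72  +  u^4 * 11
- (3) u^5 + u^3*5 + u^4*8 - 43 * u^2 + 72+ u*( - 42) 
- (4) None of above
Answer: 4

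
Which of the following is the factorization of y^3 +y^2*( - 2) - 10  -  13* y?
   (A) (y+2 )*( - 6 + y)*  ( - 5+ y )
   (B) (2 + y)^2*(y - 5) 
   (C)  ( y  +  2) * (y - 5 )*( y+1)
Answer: C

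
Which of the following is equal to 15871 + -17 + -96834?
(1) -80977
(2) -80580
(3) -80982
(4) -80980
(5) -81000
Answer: 4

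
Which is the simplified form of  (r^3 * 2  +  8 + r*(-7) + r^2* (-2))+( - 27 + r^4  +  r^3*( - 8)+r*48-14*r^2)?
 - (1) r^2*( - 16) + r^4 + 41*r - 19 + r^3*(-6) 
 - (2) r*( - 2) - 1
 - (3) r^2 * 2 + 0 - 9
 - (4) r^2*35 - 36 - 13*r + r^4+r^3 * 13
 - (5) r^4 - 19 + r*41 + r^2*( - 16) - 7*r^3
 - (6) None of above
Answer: 1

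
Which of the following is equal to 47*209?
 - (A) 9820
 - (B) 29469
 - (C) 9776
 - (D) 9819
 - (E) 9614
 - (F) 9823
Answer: F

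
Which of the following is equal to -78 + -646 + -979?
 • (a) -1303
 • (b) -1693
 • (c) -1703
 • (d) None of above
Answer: c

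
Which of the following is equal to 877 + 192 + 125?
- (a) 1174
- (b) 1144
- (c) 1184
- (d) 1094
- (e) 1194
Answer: e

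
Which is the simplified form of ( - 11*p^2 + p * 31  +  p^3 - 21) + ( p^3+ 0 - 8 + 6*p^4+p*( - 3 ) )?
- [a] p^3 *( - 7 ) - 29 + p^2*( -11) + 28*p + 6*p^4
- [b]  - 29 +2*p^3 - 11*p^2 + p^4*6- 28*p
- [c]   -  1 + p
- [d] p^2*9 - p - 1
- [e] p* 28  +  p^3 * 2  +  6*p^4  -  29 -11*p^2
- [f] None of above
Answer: e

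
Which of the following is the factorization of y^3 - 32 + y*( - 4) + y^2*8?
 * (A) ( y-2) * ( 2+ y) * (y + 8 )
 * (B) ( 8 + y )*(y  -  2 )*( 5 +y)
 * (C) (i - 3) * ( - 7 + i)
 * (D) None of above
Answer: A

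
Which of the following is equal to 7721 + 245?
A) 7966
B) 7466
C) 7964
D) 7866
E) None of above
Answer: A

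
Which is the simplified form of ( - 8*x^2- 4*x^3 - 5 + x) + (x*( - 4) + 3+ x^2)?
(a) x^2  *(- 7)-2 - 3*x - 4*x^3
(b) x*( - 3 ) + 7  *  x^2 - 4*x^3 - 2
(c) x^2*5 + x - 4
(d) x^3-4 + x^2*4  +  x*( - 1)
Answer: a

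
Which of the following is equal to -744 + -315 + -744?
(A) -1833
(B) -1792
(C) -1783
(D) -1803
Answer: D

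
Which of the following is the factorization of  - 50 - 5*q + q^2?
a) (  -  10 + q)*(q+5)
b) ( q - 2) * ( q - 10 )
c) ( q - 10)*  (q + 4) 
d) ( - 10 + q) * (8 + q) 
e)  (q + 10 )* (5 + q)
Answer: a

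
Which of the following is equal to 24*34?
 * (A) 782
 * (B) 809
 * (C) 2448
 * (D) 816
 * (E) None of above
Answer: D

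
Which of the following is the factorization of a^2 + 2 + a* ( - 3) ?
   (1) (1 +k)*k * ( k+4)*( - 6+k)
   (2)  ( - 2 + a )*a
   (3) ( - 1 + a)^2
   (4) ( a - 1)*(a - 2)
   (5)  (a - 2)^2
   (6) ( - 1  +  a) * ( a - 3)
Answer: 4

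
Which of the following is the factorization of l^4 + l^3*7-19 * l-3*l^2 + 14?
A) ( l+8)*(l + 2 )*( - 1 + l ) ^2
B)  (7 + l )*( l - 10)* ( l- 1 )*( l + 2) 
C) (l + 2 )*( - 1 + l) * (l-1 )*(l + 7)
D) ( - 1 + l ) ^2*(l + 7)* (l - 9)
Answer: C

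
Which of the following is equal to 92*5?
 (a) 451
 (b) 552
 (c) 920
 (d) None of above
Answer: d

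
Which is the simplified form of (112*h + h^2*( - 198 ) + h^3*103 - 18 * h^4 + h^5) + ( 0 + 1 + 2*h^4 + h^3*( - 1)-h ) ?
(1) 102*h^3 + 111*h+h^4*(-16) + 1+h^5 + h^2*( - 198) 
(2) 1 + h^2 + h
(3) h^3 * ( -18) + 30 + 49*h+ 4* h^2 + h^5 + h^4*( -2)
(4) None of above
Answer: 1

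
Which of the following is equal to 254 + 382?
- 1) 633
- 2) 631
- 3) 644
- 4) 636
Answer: 4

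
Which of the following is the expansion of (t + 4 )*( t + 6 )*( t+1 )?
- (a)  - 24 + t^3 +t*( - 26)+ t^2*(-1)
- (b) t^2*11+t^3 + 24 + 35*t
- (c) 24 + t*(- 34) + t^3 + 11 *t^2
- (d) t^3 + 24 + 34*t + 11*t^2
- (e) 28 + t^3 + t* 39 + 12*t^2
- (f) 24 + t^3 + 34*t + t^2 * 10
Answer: d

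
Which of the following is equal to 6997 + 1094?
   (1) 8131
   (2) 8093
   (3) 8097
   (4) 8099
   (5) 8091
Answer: 5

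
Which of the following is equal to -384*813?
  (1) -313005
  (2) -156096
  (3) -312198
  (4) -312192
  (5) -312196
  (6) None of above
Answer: 4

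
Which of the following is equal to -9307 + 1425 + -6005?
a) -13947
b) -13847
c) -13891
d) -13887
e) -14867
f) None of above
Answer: d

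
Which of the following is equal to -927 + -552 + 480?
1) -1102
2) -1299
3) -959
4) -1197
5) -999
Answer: 5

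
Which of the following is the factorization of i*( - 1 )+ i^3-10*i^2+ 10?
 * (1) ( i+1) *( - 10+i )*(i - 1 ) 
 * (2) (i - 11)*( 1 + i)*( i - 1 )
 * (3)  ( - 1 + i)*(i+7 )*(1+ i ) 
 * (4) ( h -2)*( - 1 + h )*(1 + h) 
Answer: 1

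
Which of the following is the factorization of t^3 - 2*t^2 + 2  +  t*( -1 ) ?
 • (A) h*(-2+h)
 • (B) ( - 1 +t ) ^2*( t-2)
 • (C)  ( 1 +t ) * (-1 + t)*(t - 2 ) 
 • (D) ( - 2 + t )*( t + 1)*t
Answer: C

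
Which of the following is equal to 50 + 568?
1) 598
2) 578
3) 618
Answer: 3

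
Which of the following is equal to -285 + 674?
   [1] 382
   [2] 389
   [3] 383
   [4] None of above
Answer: 2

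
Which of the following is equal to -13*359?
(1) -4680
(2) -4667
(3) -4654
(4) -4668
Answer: 2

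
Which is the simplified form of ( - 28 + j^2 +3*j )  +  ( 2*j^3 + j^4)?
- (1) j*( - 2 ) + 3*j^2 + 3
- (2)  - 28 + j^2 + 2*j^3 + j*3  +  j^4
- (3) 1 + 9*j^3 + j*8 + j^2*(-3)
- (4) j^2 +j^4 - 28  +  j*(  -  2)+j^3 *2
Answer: 2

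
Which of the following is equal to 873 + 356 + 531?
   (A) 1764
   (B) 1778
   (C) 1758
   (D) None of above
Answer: D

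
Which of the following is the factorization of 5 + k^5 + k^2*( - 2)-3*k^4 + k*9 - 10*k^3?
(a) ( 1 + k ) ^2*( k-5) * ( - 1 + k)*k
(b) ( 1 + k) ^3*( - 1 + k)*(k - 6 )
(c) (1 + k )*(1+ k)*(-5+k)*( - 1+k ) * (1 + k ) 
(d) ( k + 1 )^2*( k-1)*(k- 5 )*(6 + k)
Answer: c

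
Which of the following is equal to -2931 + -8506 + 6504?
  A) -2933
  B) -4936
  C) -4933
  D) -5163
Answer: C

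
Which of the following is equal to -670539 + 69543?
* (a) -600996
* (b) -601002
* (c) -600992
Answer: a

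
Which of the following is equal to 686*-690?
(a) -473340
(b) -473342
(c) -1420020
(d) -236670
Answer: a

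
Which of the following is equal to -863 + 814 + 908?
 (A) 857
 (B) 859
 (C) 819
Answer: B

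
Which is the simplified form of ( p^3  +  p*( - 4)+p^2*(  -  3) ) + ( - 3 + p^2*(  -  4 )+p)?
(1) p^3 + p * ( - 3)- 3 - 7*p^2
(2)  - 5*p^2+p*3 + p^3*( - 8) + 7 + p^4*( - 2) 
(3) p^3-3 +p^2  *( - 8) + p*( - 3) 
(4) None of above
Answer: 1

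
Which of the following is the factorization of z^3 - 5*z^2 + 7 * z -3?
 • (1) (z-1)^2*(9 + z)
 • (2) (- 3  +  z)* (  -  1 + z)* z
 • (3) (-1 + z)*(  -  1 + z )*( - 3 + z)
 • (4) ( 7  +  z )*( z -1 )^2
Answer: 3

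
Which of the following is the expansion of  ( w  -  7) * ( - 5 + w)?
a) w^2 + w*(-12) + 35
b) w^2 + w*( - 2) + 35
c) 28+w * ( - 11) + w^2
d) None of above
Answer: a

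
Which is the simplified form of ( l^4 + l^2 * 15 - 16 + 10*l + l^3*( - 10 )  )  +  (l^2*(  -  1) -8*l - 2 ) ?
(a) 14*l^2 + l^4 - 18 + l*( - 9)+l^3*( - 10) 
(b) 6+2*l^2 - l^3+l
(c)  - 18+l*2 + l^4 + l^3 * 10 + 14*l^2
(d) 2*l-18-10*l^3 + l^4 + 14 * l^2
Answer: d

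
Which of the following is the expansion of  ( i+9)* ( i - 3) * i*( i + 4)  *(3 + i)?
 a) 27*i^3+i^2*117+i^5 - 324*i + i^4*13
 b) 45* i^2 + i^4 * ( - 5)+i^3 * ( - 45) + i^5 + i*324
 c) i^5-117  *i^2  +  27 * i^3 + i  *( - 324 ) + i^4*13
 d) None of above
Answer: c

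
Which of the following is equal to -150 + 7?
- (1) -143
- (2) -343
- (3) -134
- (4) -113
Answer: 1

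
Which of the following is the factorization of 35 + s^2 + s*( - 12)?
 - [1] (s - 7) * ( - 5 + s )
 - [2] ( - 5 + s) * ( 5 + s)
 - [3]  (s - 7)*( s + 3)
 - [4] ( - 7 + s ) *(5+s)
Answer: 1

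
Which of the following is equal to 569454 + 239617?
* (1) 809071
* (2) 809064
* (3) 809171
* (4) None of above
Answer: 1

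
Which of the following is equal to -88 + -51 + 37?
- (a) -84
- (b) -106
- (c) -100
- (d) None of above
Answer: d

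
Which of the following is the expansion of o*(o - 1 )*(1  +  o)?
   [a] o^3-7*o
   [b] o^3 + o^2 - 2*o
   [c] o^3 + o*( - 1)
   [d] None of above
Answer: c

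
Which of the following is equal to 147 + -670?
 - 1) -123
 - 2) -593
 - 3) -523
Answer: 3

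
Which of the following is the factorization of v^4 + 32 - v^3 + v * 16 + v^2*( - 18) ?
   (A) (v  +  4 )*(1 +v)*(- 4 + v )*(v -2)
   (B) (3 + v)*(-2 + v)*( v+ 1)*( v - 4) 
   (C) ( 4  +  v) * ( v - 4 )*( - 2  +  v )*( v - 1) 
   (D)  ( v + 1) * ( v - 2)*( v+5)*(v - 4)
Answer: A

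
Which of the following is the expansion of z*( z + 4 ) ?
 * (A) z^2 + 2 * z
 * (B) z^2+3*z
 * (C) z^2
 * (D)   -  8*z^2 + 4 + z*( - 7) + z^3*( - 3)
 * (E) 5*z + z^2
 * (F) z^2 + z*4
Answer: F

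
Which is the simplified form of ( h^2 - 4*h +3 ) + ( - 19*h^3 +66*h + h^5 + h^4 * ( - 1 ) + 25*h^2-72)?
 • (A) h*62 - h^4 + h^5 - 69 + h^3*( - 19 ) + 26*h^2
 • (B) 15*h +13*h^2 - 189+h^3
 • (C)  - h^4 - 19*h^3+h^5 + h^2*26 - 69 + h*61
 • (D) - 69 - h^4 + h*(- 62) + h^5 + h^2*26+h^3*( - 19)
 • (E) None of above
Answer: A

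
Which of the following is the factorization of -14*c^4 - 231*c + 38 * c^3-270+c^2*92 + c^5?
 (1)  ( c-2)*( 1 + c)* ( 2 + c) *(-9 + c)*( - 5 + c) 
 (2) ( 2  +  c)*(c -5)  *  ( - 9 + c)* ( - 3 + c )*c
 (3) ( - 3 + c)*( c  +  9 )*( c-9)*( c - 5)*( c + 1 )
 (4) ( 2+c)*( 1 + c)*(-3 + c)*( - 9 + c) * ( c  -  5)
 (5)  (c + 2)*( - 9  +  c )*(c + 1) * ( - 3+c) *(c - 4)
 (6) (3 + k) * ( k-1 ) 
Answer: 4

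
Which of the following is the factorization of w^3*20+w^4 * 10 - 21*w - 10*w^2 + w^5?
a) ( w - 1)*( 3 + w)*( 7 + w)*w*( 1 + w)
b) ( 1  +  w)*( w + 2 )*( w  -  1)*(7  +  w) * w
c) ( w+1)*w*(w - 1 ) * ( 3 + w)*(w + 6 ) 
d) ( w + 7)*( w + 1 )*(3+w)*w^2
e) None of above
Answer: a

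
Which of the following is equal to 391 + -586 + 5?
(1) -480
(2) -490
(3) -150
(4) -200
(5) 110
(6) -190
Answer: 6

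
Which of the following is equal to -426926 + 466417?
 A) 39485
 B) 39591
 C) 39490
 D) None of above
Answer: D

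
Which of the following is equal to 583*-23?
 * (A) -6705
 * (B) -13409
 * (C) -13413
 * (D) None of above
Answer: B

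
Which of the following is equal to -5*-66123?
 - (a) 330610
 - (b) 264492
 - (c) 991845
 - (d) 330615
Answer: d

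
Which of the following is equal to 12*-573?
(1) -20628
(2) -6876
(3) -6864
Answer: 2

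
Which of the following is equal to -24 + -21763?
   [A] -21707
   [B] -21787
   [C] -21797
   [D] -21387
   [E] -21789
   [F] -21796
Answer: B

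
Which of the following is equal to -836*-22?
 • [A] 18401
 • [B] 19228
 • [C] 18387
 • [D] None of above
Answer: D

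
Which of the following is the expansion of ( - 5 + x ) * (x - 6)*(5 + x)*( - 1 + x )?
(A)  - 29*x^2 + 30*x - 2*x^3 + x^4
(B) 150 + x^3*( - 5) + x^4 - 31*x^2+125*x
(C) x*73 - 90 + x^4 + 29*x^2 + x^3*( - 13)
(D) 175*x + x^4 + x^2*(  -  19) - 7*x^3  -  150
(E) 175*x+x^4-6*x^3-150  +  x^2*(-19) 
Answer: D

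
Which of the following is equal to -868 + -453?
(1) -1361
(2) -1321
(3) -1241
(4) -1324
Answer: 2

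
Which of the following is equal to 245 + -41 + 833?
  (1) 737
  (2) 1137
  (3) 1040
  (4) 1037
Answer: 4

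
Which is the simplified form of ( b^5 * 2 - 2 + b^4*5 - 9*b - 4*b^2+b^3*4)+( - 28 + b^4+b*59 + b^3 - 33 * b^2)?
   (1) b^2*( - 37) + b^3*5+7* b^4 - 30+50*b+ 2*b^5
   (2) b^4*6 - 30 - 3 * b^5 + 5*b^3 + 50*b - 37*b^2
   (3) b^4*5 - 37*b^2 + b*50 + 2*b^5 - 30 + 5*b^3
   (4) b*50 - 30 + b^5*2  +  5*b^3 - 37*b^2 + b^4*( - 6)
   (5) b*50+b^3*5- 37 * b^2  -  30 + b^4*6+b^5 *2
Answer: 5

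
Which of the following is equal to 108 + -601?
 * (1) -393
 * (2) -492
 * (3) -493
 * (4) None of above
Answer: 3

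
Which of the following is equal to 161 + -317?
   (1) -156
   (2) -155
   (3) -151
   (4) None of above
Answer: 1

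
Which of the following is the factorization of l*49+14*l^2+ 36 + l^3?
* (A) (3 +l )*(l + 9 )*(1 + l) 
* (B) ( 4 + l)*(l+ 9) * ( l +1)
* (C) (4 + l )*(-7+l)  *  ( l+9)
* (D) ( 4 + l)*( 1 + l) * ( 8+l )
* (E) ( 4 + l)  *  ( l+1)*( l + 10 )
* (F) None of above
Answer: B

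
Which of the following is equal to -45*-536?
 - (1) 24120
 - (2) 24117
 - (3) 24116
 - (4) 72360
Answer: 1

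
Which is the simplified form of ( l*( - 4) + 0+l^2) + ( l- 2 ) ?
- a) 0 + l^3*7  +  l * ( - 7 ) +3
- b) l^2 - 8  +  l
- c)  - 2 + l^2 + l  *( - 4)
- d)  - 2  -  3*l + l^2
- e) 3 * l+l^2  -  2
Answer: d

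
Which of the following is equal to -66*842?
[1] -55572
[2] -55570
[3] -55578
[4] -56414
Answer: 1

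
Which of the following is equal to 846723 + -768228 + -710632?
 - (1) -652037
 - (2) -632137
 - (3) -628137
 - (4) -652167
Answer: 2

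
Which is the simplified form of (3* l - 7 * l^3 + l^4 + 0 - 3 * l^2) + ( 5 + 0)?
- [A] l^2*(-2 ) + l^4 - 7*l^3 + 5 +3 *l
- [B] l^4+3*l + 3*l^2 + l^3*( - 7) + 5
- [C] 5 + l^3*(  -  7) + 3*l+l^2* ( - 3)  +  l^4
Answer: C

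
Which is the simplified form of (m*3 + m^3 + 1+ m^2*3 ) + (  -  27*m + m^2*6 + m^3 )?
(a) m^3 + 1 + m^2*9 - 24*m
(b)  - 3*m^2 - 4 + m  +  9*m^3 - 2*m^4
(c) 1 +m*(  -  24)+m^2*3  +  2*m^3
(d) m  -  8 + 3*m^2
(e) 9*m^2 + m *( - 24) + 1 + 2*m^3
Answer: e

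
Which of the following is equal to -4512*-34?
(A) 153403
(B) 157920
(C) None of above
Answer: C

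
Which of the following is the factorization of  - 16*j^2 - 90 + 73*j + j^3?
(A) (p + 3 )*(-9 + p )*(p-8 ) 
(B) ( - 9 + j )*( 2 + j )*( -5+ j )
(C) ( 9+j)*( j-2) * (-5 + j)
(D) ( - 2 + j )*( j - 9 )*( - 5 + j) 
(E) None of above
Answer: D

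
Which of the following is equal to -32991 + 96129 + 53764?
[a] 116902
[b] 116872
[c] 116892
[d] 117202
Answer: a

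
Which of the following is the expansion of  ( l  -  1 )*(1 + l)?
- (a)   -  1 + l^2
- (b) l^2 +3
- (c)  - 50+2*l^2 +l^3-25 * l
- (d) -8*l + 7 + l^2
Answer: a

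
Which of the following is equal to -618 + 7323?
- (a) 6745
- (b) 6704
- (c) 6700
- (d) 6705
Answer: d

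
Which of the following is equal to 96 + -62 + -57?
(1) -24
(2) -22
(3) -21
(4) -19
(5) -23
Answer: 5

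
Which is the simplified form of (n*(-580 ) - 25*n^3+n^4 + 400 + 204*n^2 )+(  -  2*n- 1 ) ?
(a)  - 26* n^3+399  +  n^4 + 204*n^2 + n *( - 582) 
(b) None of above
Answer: b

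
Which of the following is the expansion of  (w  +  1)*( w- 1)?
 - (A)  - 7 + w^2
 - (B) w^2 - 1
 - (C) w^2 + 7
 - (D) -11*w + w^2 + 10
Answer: B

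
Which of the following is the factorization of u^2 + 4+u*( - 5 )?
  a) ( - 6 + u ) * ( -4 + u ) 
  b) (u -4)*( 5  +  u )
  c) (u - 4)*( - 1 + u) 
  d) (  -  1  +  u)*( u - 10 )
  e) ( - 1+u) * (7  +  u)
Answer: c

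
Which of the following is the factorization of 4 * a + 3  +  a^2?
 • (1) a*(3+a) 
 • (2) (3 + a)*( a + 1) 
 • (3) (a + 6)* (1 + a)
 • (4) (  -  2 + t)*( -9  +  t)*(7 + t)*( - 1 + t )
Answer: 2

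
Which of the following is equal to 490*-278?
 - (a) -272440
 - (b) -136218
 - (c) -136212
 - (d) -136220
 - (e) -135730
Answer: d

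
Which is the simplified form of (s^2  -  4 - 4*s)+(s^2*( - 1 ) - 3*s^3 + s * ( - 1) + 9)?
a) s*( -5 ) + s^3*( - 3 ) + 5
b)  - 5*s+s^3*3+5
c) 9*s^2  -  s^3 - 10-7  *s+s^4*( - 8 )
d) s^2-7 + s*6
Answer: a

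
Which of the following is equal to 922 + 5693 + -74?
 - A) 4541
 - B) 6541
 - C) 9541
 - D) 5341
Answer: B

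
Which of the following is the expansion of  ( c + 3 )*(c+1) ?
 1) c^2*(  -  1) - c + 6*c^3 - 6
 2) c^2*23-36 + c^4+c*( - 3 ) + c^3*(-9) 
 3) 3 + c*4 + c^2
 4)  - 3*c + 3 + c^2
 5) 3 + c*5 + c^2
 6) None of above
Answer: 3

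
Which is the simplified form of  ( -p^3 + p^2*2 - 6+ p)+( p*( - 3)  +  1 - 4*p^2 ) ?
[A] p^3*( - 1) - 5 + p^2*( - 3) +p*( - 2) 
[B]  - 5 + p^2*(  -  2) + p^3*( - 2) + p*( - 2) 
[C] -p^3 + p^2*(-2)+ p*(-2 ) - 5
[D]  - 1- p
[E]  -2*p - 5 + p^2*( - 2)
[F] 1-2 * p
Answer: C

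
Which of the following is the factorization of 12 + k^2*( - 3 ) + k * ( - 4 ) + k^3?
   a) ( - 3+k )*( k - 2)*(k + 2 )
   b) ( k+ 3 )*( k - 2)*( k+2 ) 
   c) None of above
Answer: a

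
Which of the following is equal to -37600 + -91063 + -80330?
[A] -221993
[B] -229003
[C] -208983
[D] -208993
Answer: D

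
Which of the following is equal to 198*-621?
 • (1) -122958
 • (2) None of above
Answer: 1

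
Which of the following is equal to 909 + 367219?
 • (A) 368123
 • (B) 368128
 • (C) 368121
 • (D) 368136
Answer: B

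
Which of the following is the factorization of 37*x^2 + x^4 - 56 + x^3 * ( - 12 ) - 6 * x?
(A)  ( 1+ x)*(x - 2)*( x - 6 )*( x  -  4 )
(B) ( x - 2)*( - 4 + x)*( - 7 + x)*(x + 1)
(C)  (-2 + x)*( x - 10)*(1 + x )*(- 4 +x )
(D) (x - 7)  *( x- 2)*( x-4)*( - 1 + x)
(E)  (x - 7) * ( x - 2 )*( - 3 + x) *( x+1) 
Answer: B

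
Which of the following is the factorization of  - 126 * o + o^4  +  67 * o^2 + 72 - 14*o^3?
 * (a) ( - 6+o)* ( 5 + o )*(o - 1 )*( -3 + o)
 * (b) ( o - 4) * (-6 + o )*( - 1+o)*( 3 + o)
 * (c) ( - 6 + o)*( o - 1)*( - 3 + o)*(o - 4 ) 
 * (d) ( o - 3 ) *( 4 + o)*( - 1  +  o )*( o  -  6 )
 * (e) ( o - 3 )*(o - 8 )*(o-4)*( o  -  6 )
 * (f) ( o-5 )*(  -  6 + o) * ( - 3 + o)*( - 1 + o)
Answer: c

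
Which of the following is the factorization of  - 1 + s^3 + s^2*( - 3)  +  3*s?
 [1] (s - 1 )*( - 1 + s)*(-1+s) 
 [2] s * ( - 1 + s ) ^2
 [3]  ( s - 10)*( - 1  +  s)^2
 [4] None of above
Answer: 1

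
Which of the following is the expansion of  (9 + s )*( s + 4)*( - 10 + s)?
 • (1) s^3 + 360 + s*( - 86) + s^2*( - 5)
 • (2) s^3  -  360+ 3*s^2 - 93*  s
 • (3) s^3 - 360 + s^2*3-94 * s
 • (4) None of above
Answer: 3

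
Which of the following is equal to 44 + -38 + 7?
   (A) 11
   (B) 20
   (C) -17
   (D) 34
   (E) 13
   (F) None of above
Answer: E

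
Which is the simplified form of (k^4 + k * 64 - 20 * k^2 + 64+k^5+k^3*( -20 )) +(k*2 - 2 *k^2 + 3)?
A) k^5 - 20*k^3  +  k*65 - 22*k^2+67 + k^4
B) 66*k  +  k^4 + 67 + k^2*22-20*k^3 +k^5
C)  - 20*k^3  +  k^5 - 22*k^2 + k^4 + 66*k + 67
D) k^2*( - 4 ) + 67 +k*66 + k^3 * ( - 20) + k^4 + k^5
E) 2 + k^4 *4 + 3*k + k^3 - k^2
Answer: C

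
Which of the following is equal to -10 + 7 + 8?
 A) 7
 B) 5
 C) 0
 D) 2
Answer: B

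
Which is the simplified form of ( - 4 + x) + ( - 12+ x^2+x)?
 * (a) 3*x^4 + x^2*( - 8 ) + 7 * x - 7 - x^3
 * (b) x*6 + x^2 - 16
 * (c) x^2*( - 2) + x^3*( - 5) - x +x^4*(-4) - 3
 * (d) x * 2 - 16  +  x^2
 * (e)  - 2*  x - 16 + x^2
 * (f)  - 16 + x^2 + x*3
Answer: d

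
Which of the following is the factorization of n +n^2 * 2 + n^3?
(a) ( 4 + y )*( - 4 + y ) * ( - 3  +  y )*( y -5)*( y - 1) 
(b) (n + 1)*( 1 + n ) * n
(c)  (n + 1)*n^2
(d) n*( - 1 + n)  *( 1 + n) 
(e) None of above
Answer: b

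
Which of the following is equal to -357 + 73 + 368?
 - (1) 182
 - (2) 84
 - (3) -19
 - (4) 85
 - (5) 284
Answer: 2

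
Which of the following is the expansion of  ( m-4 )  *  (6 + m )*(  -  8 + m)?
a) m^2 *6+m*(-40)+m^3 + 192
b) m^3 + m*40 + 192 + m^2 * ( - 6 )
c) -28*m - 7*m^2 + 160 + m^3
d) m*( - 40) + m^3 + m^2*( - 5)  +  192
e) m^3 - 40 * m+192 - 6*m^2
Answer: e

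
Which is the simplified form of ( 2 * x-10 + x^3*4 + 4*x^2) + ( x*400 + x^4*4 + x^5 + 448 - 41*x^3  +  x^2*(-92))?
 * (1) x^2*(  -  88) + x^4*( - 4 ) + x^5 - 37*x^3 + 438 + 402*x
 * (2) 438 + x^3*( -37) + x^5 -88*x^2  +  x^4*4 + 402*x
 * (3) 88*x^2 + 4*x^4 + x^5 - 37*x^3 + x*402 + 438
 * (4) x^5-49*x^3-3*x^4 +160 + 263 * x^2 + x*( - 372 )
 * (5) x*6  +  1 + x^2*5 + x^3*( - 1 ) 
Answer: 2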